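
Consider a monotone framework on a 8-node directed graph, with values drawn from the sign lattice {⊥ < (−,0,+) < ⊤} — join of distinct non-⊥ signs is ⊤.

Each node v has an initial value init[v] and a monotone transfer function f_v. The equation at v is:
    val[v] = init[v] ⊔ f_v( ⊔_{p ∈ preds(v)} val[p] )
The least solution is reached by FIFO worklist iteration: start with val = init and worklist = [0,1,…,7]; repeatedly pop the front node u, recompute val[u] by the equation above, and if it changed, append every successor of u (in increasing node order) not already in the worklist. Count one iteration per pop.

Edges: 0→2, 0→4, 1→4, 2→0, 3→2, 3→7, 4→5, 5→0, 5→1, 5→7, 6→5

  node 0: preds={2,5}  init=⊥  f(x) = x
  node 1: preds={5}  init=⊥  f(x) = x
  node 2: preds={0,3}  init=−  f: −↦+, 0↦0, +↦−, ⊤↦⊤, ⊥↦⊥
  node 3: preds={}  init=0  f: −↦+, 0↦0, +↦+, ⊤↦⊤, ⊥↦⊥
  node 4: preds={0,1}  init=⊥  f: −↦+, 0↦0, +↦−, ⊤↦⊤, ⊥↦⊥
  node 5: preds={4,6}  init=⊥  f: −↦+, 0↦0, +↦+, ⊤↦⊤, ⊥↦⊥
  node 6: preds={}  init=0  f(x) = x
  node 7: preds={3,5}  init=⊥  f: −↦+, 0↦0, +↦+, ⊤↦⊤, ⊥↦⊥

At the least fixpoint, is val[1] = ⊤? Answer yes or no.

yes

Worklist (13 pops):
  #1 pop 0: in=− → − (was ⊥); enqueue []
  #2 pop 1: in=⊥ → ⊥ (no change)
  #3 pop 2: in=⊤ → ⊤ (was −); enqueue [0]
  #4 pop 3: in=⊥ → 0 (no change)
  #5 pop 4: in=− → + (was ⊥); enqueue []
  #6 pop 5: in=⊤ → ⊤ (was ⊥); enqueue [1]
  #7 pop 6: in=⊥ → 0 (no change)
  #8 pop 7: in=⊤ → ⊤ (was ⊥); enqueue []
  #9 pop 0: in=⊤ → ⊤ (was −); enqueue [2,4]
  #10 pop 1: in=⊤ → ⊤ (was ⊥); enqueue []
  #11 pop 2: in=⊤ → ⊤ (no change)
  #12 pop 4: in=⊤ → ⊤ (was +); enqueue [5]
  #13 pop 5: in=⊤ → ⊤ (no change)

Fixpoint:
  val[0] = ⊤
  val[1] = ⊤
  val[2] = ⊤
  val[3] = 0
  val[4] = ⊤
  val[5] = ⊤
  val[6] = 0
  val[7] = ⊤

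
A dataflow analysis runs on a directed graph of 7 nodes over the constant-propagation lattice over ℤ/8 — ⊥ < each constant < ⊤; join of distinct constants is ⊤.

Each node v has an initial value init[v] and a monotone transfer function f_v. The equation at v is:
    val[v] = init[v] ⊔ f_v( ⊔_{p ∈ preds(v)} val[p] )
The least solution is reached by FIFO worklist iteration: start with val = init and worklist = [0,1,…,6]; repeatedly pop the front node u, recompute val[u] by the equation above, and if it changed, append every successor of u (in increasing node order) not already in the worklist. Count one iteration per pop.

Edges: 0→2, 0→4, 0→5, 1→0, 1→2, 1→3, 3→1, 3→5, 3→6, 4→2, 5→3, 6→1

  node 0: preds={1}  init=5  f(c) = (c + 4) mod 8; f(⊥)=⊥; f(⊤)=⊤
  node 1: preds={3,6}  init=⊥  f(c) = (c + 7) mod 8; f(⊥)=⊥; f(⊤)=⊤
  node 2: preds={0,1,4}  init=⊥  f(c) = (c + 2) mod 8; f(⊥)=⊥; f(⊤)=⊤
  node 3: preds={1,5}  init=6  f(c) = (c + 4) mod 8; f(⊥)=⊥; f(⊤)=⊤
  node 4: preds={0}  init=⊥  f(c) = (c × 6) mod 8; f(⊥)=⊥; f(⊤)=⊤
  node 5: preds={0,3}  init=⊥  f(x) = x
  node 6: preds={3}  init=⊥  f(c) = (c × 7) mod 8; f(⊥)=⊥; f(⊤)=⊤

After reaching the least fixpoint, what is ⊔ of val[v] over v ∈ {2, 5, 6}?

Worklist (15 pops):
  #1 pop 0: in=⊥ → 5 (no change)
  #2 pop 1: in=6 → 5 (was ⊥); enqueue [0]
  #3 pop 2: in=5 → 7 (was ⊥); enqueue []
  #4 pop 3: in=5 → ⊤ (was 6); enqueue [1]
  #5 pop 4: in=5 → 6 (was ⊥); enqueue [2]
  #6 pop 5: in=⊤ → ⊤ (was ⊥); enqueue [3]
  #7 pop 6: in=⊤ → ⊤ (was ⊥); enqueue []
  #8 pop 0: in=5 → ⊤ (was 5); enqueue [4,5]
  #9 pop 1: in=⊤ → ⊤ (was 5); enqueue [0]
  #10 pop 2: in=⊤ → ⊤ (was 7); enqueue []
  #11 pop 3: in=⊤ → ⊤ (no change)
  #12 pop 4: in=⊤ → ⊤ (was 6); enqueue [2]
  #13 pop 5: in=⊤ → ⊤ (no change)
  #14 pop 0: in=⊤ → ⊤ (no change)
  #15 pop 2: in=⊤ → ⊤ (no change)

Fixpoint:
  val[0] = ⊤
  val[1] = ⊤
  val[2] = ⊤
  val[3] = ⊤
  val[4] = ⊤
  val[5] = ⊤
  val[6] = ⊤

⊤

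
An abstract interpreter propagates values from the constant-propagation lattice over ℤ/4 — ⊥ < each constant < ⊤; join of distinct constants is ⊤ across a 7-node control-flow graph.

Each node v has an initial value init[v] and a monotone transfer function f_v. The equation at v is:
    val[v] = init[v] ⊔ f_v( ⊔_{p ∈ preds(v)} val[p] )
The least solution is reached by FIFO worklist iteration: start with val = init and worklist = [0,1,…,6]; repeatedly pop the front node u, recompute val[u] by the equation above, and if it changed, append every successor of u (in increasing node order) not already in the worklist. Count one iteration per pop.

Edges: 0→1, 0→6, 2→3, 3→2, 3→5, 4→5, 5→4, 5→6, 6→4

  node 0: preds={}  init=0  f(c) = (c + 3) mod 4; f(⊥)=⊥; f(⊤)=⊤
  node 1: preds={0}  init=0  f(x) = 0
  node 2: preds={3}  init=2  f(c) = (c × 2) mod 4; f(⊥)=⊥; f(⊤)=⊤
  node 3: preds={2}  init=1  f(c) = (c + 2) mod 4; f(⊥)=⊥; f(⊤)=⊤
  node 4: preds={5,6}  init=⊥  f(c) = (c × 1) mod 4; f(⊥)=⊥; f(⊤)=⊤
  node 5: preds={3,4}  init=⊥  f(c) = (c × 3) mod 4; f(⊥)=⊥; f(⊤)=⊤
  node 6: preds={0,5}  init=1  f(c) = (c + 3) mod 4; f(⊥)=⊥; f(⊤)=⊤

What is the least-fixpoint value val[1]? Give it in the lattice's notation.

Iteration log — 11 steps:
  step 1. node 0  ⊔preds=⊥  new=0  stable
  step 2. node 1  ⊔preds=0  new=0  stable
  step 3. node 2  ⊔preds=1  new=2  stable
  step 4. node 3  ⊔preds=2  new=⊤  old=1  +wl: 2
  step 5. node 4  ⊔preds=1  new=1  old=⊥  +wl: 
  step 6. node 5  ⊔preds=⊤  new=⊤  old=⊥  +wl: 4
  step 7. node 6  ⊔preds=⊤  new=⊤  old=1  +wl: 
  step 8. node 2  ⊔preds=⊤  new=⊤  old=2  +wl: 3
  step 9. node 4  ⊔preds=⊤  new=⊤  old=1  +wl: 5
  step 10. node 3  ⊔preds=⊤  new=⊤  stable
  step 11. node 5  ⊔preds=⊤  new=⊤  stable

Least fixpoint reached:
  node 0: 0
  node 1: 0
  node 2: ⊤
  node 3: ⊤
  node 4: ⊤
  node 5: ⊤
  node 6: ⊤

0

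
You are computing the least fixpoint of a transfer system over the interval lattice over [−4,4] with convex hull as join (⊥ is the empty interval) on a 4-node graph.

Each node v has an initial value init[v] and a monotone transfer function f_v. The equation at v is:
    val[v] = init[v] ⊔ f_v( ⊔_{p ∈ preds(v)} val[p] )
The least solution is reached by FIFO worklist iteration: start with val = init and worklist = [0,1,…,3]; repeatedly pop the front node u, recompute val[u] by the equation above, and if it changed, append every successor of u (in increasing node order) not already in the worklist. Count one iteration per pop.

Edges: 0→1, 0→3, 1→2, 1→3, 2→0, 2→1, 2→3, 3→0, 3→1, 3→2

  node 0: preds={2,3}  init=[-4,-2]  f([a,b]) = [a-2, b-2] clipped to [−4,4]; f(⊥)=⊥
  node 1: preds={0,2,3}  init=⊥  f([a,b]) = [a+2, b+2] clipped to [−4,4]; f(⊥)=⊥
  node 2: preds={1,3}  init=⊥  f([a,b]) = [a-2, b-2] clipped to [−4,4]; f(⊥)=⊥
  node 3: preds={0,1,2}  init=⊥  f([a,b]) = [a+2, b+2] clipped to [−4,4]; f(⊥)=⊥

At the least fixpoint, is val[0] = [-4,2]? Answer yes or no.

yes

Worklist (12 pops):
  #1 pop 0: in=⊥ → [-4,-2] (no change)
  #2 pop 1: in=[-4,-2] → [-2,0] (was ⊥); enqueue []
  #3 pop 2: in=[-2,0] → [-4,-2] (was ⊥); enqueue [0,1]
  #4 pop 3: in=[-4,0] → [-2,2] (was ⊥); enqueue [2]
  #5 pop 0: in=[-4,2] → [-4,0] (was [-4,-2]); enqueue [3]
  #6 pop 1: in=[-4,2] → [-2,4] (was [-2,0]); enqueue []
  #7 pop 2: in=[-2,4] → [-4,2] (was [-4,-2]); enqueue [0,1]
  #8 pop 3: in=[-4,4] → [-2,4] (was [-2,2]); enqueue [2]
  #9 pop 0: in=[-4,4] → [-4,2] (was [-4,0]); enqueue [3]
  #10 pop 1: in=[-4,4] → [-2,4] (no change)
  #11 pop 2: in=[-2,4] → [-4,2] (no change)
  #12 pop 3: in=[-4,4] → [-2,4] (no change)

Fixpoint:
  val[0] = [-4,2]
  val[1] = [-2,4]
  val[2] = [-4,2]
  val[3] = [-2,4]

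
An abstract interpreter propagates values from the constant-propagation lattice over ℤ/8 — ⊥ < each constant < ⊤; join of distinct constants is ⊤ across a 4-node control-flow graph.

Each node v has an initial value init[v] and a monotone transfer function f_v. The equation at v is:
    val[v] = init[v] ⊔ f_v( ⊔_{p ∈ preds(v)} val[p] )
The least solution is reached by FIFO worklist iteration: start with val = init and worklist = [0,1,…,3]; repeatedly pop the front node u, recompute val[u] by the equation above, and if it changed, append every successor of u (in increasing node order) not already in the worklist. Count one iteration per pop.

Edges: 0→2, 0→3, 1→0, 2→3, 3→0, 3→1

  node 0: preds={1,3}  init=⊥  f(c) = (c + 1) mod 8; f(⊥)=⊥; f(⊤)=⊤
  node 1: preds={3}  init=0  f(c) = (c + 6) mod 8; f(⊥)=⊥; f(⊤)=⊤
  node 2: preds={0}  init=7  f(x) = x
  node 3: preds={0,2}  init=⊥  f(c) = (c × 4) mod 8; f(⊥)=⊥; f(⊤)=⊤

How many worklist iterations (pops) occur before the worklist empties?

9

Trace (9 dequeues):
  [1] u=0 | in 0 | out 1 | prev ⊥ | push {}
  [2] u=1 | in ⊥ | out 0 | ==
  [3] u=2 | in 1 | out ⊤ | prev 7 | push {}
  [4] u=3 | in ⊤ | out ⊤ | prev ⊥ | push {0,1}
  [5] u=0 | in ⊤ | out ⊤ | prev 1 | push {2,3}
  [6] u=1 | in ⊤ | out ⊤ | prev 0 | push {0}
  [7] u=2 | in ⊤ | out ⊤ | ==
  [8] u=3 | in ⊤ | out ⊤ | ==
  [9] u=0 | in ⊤ | out ⊤ | ==

Converged values:
  [0] ⊤
  [1] ⊤
  [2] ⊤
  [3] ⊤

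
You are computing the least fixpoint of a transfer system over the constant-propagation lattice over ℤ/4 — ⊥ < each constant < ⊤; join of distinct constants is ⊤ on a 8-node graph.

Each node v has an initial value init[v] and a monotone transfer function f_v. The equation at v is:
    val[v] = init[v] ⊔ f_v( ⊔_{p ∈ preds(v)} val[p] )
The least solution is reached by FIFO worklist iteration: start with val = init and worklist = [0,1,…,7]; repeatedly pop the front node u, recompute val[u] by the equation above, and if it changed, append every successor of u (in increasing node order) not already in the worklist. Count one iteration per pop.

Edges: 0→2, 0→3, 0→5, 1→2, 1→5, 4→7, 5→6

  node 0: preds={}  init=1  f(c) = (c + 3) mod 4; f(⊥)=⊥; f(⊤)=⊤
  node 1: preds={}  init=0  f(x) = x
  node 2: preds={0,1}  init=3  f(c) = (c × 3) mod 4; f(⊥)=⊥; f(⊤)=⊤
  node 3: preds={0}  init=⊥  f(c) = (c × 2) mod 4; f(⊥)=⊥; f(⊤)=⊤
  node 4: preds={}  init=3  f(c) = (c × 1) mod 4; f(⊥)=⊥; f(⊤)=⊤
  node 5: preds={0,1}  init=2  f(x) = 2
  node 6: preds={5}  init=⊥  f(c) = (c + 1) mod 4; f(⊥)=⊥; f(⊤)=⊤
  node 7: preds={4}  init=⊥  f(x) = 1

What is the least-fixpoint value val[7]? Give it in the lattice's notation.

Worklist (8 pops):
  #1 pop 0: in=⊥ → 1 (no change)
  #2 pop 1: in=⊥ → 0 (no change)
  #3 pop 2: in=⊤ → ⊤ (was 3); enqueue []
  #4 pop 3: in=1 → 2 (was ⊥); enqueue []
  #5 pop 4: in=⊥ → 3 (no change)
  #6 pop 5: in=⊤ → 2 (no change)
  #7 pop 6: in=2 → 3 (was ⊥); enqueue []
  #8 pop 7: in=3 → 1 (was ⊥); enqueue []

Fixpoint:
  val[0] = 1
  val[1] = 0
  val[2] = ⊤
  val[3] = 2
  val[4] = 3
  val[5] = 2
  val[6] = 3
  val[7] = 1

1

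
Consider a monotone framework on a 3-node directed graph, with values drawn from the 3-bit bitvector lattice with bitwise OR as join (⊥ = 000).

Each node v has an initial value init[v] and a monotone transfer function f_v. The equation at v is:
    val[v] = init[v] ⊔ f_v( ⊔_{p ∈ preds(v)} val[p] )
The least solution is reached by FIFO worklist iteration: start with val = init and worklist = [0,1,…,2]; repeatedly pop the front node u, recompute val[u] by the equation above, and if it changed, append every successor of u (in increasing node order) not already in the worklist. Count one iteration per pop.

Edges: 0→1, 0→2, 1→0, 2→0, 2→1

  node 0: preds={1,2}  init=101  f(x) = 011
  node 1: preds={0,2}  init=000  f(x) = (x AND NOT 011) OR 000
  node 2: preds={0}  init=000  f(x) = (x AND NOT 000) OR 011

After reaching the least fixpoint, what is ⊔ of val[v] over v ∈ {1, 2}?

111

Trace (5 dequeues):
  [1] u=0 | in 000 | out 111 | prev 101 | push {}
  [2] u=1 | in 111 | out 100 | prev 000 | push {0}
  [3] u=2 | in 111 | out 111 | prev 000 | push {1}
  [4] u=0 | in 111 | out 111 | ==
  [5] u=1 | in 111 | out 100 | ==

Converged values:
  [0] 111
  [1] 100
  [2] 111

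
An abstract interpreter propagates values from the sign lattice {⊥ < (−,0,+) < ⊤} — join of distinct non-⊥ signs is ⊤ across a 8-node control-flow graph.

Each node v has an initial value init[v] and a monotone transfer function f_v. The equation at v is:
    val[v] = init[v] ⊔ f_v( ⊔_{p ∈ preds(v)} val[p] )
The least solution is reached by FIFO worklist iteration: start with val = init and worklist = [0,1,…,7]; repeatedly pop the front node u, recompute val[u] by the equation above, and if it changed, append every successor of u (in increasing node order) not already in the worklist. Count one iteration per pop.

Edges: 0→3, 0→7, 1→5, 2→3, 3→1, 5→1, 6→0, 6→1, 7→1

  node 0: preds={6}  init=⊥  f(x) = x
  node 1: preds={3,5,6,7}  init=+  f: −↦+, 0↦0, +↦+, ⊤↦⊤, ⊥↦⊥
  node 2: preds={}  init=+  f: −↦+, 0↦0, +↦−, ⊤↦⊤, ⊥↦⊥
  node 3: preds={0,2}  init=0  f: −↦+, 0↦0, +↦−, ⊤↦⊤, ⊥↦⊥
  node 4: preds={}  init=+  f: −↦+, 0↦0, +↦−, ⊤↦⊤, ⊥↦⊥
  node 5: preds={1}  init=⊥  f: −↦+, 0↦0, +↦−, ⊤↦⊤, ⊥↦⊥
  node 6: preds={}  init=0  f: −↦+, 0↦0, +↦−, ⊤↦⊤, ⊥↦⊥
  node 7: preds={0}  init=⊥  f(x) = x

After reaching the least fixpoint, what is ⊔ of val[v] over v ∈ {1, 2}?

⊤

Trace (9 dequeues):
  [1] u=0 | in 0 | out 0 | prev ⊥ | push {}
  [2] u=1 | in 0 | out ⊤ | prev + | push {}
  [3] u=2 | in ⊥ | out + | ==
  [4] u=3 | in ⊤ | out ⊤ | prev 0 | push {1}
  [5] u=4 | in ⊥ | out + | ==
  [6] u=5 | in ⊤ | out ⊤ | prev ⊥ | push {}
  [7] u=6 | in ⊥ | out 0 | ==
  [8] u=7 | in 0 | out 0 | prev ⊥ | push {}
  [9] u=1 | in ⊤ | out ⊤ | ==

Converged values:
  [0] 0
  [1] ⊤
  [2] +
  [3] ⊤
  [4] +
  [5] ⊤
  [6] 0
  [7] 0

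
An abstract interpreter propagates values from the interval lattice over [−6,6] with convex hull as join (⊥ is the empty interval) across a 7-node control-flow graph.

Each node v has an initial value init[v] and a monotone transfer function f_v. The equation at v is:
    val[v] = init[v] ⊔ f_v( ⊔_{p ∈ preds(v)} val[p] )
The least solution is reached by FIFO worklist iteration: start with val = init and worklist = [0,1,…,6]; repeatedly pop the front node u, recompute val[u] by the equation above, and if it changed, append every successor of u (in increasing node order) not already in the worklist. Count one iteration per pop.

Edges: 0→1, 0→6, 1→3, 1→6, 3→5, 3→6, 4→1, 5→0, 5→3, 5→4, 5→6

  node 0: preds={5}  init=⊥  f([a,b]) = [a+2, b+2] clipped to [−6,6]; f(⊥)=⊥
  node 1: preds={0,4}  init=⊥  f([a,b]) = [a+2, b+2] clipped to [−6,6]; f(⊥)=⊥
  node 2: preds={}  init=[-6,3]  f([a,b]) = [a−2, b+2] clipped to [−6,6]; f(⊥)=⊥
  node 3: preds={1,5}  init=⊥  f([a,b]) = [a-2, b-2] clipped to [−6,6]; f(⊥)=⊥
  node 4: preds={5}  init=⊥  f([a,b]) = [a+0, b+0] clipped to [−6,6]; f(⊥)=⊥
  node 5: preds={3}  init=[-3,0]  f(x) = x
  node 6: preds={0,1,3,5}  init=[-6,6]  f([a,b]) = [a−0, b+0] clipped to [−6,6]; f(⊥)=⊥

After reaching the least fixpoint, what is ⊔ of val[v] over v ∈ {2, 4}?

[-6,4]

Trace (26 dequeues):
  [1] u=0 | in [-3,0] | out [-1,2] | prev ⊥ | push {}
  [2] u=1 | in [-1,2] | out [1,4] | prev ⊥ | push {}
  [3] u=2 | in ⊥ | out [-6,3] | ==
  [4] u=3 | in [-3,4] | out [-5,2] | prev ⊥ | push {}
  [5] u=4 | in [-3,0] | out [-3,0] | prev ⊥ | push {1}
  [6] u=5 | in [-5,2] | out [-5,2] | prev [-3,0] | push {0,3,4}
  [7] u=6 | in [-5,4] | out [-6,6] | ==
  [8] u=1 | in [-3,2] | out [-1,4] | prev [1,4] | push {6}
  [9] u=0 | in [-5,2] | out [-3,4] | prev [-1,2] | push {1}
  [10] u=3 | in [-5,4] | out [-6,2] | prev [-5,2] | push {5}
  [11] u=4 | in [-5,2] | out [-5,2] | prev [-3,0] | push {}
  [12] u=6 | in [-6,4] | out [-6,6] | ==
  [13] u=1 | in [-5,4] | out [-3,6] | prev [-1,4] | push {3,6}
  [14] u=5 | in [-6,2] | out [-6,2] | prev [-5,2] | push {0,4}
  [15] u=3 | in [-6,6] | out [-6,4] | prev [-6,2] | push {5}
  [16] u=6 | in [-6,6] | out [-6,6] | ==
  [17] u=0 | in [-6,2] | out [-4,4] | prev [-3,4] | push {1,6}
  [18] u=4 | in [-6,2] | out [-6,2] | prev [-5,2] | push {}
  [19] u=5 | in [-6,4] | out [-6,4] | prev [-6,2] | push {0,3,4}
  [20] u=1 | in [-6,4] | out [-4,6] | prev [-3,6] | push {}
  [21] u=6 | in [-6,6] | out [-6,6] | ==
  [22] u=0 | in [-6,4] | out [-4,6] | prev [-4,4] | push {1,6}
  [23] u=3 | in [-6,6] | out [-6,4] | ==
  [24] u=4 | in [-6,4] | out [-6,4] | prev [-6,2] | push {}
  [25] u=1 | in [-6,6] | out [-4,6] | ==
  [26] u=6 | in [-6,6] | out [-6,6] | ==

Converged values:
  [0] [-4,6]
  [1] [-4,6]
  [2] [-6,3]
  [3] [-6,4]
  [4] [-6,4]
  [5] [-6,4]
  [6] [-6,6]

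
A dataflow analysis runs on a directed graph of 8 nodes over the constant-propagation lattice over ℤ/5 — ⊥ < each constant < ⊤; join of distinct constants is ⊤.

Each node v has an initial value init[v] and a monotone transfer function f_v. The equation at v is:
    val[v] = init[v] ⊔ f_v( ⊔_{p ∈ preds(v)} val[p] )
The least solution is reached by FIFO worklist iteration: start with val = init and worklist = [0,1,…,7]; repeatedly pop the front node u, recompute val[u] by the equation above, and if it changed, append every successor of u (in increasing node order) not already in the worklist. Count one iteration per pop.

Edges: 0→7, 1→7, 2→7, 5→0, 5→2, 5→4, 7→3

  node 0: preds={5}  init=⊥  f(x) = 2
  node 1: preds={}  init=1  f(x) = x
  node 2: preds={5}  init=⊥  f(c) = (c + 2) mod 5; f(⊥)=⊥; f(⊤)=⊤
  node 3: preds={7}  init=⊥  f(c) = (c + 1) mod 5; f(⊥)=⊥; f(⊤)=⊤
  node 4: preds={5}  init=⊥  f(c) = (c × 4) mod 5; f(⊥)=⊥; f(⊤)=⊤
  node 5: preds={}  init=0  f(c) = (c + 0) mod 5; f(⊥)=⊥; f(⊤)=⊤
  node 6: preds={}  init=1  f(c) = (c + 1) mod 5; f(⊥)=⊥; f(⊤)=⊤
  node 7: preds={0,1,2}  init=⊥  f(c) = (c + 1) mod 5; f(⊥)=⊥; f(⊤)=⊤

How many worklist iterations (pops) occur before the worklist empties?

9

Trace (9 dequeues):
  [1] u=0 | in 0 | out 2 | prev ⊥ | push {}
  [2] u=1 | in ⊥ | out 1 | ==
  [3] u=2 | in 0 | out 2 | prev ⊥ | push {}
  [4] u=3 | in ⊥ | out ⊥ | ==
  [5] u=4 | in 0 | out 0 | prev ⊥ | push {}
  [6] u=5 | in ⊥ | out 0 | ==
  [7] u=6 | in ⊥ | out 1 | ==
  [8] u=7 | in ⊤ | out ⊤ | prev ⊥ | push {3}
  [9] u=3 | in ⊤ | out ⊤ | prev ⊥ | push {}

Converged values:
  [0] 2
  [1] 1
  [2] 2
  [3] ⊤
  [4] 0
  [5] 0
  [6] 1
  [7] ⊤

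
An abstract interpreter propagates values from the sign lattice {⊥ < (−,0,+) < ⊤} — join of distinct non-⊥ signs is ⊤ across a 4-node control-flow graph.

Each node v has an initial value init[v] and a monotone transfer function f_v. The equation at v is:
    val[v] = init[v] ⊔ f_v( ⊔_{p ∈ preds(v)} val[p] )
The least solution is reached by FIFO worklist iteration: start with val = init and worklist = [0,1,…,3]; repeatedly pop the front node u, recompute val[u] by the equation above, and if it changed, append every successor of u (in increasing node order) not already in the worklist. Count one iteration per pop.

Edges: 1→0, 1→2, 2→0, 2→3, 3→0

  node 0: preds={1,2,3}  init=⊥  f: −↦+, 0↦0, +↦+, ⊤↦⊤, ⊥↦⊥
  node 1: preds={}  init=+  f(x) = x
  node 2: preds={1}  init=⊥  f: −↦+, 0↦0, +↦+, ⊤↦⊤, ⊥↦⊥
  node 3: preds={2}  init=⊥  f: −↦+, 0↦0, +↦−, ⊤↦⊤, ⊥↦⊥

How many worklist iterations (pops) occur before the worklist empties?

Iteration log — 5 steps:
  step 1. node 0  ⊔preds=+  new=+  old=⊥  +wl: 
  step 2. node 1  ⊔preds=⊥  new=+  stable
  step 3. node 2  ⊔preds=+  new=+  old=⊥  +wl: 0
  step 4. node 3  ⊔preds=+  new=−  old=⊥  +wl: 
  step 5. node 0  ⊔preds=⊤  new=⊤  old=+  +wl: 

Least fixpoint reached:
  node 0: ⊤
  node 1: +
  node 2: +
  node 3: −

5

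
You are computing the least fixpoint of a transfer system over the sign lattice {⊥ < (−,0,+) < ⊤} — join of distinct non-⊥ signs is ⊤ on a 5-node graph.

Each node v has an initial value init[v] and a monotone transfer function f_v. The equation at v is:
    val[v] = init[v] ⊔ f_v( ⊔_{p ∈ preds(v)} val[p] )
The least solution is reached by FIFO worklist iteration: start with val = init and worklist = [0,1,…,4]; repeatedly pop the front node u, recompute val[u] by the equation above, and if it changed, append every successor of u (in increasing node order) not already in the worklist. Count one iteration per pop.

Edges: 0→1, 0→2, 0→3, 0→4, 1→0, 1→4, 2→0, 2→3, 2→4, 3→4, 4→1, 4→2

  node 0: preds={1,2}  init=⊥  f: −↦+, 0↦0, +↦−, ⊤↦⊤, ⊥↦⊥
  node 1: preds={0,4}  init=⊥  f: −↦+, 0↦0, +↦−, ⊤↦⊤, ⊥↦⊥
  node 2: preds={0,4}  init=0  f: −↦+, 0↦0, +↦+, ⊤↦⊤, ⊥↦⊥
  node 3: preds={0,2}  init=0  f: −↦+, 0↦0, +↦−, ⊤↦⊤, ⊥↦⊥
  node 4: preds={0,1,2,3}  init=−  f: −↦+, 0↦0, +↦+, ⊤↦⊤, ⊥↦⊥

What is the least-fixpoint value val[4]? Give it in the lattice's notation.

Trace (10 dequeues):
  [1] u=0 | in 0 | out 0 | prev ⊥ | push {}
  [2] u=1 | in ⊤ | out ⊤ | prev ⊥ | push {0}
  [3] u=2 | in ⊤ | out ⊤ | prev 0 | push {}
  [4] u=3 | in ⊤ | out ⊤ | prev 0 | push {}
  [5] u=4 | in ⊤ | out ⊤ | prev − | push {1,2}
  [6] u=0 | in ⊤ | out ⊤ | prev 0 | push {3,4}
  [7] u=1 | in ⊤ | out ⊤ | ==
  [8] u=2 | in ⊤ | out ⊤ | ==
  [9] u=3 | in ⊤ | out ⊤ | ==
  [10] u=4 | in ⊤ | out ⊤ | ==

Converged values:
  [0] ⊤
  [1] ⊤
  [2] ⊤
  [3] ⊤
  [4] ⊤

⊤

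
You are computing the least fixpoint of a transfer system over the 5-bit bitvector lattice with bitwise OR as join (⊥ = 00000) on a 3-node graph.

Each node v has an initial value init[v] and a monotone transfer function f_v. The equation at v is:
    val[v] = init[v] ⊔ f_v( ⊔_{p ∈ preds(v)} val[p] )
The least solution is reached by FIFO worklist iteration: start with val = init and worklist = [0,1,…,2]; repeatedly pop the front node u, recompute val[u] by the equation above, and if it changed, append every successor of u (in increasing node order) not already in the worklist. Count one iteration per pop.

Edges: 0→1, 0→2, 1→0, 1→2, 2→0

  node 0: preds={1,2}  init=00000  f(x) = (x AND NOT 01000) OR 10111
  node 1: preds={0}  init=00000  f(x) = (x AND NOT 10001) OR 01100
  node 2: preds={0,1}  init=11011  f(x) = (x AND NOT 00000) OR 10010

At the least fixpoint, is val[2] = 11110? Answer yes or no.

Trace (4 dequeues):
  [1] u=0 | in 11011 | out 10111 | prev 00000 | push {}
  [2] u=1 | in 10111 | out 01110 | prev 00000 | push {0}
  [3] u=2 | in 11111 | out 11111 | prev 11011 | push {}
  [4] u=0 | in 11111 | out 10111 | ==

Converged values:
  [0] 10111
  [1] 01110
  [2] 11111

no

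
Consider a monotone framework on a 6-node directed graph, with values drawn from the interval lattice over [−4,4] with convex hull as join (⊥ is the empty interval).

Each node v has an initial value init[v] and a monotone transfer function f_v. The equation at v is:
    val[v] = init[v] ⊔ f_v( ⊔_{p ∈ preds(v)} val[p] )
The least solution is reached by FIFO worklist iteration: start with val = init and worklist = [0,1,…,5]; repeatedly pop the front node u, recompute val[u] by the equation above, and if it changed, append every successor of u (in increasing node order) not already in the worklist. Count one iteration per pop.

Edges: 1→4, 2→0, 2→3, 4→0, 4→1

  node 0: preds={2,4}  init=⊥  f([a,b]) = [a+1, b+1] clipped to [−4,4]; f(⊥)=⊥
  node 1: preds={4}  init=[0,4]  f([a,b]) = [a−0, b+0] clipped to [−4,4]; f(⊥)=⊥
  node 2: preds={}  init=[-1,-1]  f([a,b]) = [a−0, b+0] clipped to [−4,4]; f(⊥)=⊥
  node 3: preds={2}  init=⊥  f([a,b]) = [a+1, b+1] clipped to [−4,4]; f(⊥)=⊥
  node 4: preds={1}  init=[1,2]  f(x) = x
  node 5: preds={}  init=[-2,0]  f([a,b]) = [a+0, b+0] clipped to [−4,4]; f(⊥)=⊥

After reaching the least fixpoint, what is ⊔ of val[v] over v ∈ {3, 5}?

[-2,0]

Worklist (8 pops):
  #1 pop 0: in=[-1,2] → [0,3] (was ⊥); enqueue []
  #2 pop 1: in=[1,2] → [0,4] (no change)
  #3 pop 2: in=⊥ → [-1,-1] (no change)
  #4 pop 3: in=[-1,-1] → [0,0] (was ⊥); enqueue []
  #5 pop 4: in=[0,4] → [0,4] (was [1,2]); enqueue [0,1]
  #6 pop 5: in=⊥ → [-2,0] (no change)
  #7 pop 0: in=[-1,4] → [0,4] (was [0,3]); enqueue []
  #8 pop 1: in=[0,4] → [0,4] (no change)

Fixpoint:
  val[0] = [0,4]
  val[1] = [0,4]
  val[2] = [-1,-1]
  val[3] = [0,0]
  val[4] = [0,4]
  val[5] = [-2,0]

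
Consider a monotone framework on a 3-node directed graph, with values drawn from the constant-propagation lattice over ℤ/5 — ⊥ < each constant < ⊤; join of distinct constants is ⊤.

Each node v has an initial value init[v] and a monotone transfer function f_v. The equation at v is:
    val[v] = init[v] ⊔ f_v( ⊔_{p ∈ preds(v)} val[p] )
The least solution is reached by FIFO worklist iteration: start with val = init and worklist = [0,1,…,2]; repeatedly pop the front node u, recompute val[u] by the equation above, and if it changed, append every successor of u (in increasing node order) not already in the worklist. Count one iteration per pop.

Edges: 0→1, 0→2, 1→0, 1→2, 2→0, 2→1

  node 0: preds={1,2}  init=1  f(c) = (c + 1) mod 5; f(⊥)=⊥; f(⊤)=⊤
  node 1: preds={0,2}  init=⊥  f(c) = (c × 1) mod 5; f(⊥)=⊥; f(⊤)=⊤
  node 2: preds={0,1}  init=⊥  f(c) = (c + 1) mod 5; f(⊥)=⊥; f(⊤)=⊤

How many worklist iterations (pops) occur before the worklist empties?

Trace (8 dequeues):
  [1] u=0 | in ⊥ | out 1 | ==
  [2] u=1 | in 1 | out 1 | prev ⊥ | push {0}
  [3] u=2 | in 1 | out 2 | prev ⊥ | push {1}
  [4] u=0 | in ⊤ | out ⊤ | prev 1 | push {2}
  [5] u=1 | in ⊤ | out ⊤ | prev 1 | push {0}
  [6] u=2 | in ⊤ | out ⊤ | prev 2 | push {1}
  [7] u=0 | in ⊤ | out ⊤ | ==
  [8] u=1 | in ⊤ | out ⊤ | ==

Converged values:
  [0] ⊤
  [1] ⊤
  [2] ⊤

8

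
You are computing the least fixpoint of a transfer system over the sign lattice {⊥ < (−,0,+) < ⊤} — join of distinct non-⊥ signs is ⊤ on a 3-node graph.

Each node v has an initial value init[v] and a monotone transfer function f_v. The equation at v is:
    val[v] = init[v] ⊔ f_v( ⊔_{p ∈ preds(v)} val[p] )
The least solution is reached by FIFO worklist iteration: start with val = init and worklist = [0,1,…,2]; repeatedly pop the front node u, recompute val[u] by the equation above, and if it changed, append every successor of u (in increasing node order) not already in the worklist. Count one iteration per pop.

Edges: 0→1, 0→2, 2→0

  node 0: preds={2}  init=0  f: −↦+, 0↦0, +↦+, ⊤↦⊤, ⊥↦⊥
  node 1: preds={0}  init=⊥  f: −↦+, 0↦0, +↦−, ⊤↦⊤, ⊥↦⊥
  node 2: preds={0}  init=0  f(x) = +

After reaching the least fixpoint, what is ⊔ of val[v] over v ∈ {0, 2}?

⊤

Iteration log — 6 steps:
  step 1. node 0  ⊔preds=0  new=0  stable
  step 2. node 1  ⊔preds=0  new=0  old=⊥  +wl: 
  step 3. node 2  ⊔preds=0  new=⊤  old=0  +wl: 0
  step 4. node 0  ⊔preds=⊤  new=⊤  old=0  +wl: 1,2
  step 5. node 1  ⊔preds=⊤  new=⊤  old=0  +wl: 
  step 6. node 2  ⊔preds=⊤  new=⊤  stable

Least fixpoint reached:
  node 0: ⊤
  node 1: ⊤
  node 2: ⊤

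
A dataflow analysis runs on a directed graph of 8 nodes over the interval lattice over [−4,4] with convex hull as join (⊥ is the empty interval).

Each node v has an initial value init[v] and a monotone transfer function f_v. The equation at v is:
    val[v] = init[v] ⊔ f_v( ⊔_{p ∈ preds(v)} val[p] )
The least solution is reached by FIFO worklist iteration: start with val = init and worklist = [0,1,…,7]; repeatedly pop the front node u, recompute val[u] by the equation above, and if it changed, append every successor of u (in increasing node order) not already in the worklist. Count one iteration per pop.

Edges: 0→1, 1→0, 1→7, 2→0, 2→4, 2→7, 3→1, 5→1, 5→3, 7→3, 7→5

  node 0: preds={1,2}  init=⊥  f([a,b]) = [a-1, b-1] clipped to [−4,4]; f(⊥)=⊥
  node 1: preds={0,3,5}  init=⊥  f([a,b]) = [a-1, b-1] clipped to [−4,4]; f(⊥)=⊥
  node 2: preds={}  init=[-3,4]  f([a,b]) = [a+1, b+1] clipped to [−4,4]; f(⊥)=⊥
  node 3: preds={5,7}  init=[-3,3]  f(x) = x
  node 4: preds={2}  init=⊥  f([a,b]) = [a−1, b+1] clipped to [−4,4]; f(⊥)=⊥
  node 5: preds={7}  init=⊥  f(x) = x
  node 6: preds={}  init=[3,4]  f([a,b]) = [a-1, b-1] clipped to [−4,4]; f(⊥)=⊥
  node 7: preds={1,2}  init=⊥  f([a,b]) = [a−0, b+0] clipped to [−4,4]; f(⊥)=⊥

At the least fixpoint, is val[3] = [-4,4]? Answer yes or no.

Worklist (15 pops):
  #1 pop 0: in=[-3,4] → [-4,3] (was ⊥); enqueue []
  #2 pop 1: in=[-4,3] → [-4,2] (was ⊥); enqueue [0]
  #3 pop 2: in=⊥ → [-3,4] (no change)
  #4 pop 3: in=⊥ → [-3,3] (no change)
  #5 pop 4: in=[-3,4] → [-4,4] (was ⊥); enqueue []
  #6 pop 5: in=⊥ → ⊥ (no change)
  #7 pop 6: in=⊥ → [3,4] (no change)
  #8 pop 7: in=[-4,4] → [-4,4] (was ⊥); enqueue [3,5]
  #9 pop 0: in=[-4,4] → [-4,3] (no change)
  #10 pop 3: in=[-4,4] → [-4,4] (was [-3,3]); enqueue [1]
  #11 pop 5: in=[-4,4] → [-4,4] (was ⊥); enqueue [3]
  #12 pop 1: in=[-4,4] → [-4,3] (was [-4,2]); enqueue [0,7]
  #13 pop 3: in=[-4,4] → [-4,4] (no change)
  #14 pop 0: in=[-4,4] → [-4,3] (no change)
  #15 pop 7: in=[-4,4] → [-4,4] (no change)

Fixpoint:
  val[0] = [-4,3]
  val[1] = [-4,3]
  val[2] = [-3,4]
  val[3] = [-4,4]
  val[4] = [-4,4]
  val[5] = [-4,4]
  val[6] = [3,4]
  val[7] = [-4,4]

yes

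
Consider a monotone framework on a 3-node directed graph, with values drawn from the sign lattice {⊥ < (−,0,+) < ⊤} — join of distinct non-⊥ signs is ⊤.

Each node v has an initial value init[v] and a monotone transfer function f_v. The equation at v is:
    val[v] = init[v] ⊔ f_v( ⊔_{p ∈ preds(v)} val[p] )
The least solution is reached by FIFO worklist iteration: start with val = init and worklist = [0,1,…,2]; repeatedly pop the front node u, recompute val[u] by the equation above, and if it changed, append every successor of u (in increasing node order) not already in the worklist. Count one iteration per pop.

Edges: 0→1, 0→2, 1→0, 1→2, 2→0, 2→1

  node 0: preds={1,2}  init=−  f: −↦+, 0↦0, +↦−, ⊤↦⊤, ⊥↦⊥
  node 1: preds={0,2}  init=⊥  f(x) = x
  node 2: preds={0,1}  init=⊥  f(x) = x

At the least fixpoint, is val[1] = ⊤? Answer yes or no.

Worklist (8 pops):
  #1 pop 0: in=⊥ → − (no change)
  #2 pop 1: in=− → − (was ⊥); enqueue [0]
  #3 pop 2: in=− → − (was ⊥); enqueue [1]
  #4 pop 0: in=− → ⊤ (was −); enqueue [2]
  #5 pop 1: in=⊤ → ⊤ (was −); enqueue [0]
  #6 pop 2: in=⊤ → ⊤ (was −); enqueue [1]
  #7 pop 0: in=⊤ → ⊤ (no change)
  #8 pop 1: in=⊤ → ⊤ (no change)

Fixpoint:
  val[0] = ⊤
  val[1] = ⊤
  val[2] = ⊤

yes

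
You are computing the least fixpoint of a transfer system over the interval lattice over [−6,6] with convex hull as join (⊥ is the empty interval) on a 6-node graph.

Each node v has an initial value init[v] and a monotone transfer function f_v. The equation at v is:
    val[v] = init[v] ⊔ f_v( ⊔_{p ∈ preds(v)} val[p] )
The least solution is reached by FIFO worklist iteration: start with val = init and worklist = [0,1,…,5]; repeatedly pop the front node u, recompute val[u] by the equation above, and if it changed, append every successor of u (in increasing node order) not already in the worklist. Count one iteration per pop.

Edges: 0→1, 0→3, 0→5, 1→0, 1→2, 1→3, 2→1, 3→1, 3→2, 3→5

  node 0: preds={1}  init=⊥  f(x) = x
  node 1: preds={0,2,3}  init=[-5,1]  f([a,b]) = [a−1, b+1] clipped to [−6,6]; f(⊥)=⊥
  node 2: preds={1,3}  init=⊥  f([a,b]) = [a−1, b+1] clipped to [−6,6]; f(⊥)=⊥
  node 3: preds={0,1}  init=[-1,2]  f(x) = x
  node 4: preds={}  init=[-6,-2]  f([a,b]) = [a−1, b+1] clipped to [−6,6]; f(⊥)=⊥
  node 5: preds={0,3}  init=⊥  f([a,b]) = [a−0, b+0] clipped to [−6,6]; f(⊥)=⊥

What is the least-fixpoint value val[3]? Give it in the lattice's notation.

Trace (21 dequeues):
  [1] u=0 | in [-5,1] | out [-5,1] | prev ⊥ | push {}
  [2] u=1 | in [-5,2] | out [-6,3] | prev [-5,1] | push {0}
  [3] u=2 | in [-6,3] | out [-6,4] | prev ⊥ | push {1}
  [4] u=3 | in [-6,3] | out [-6,3] | prev [-1,2] | push {2}
  [5] u=4 | in ⊥ | out [-6,-2] | ==
  [6] u=5 | in [-6,3] | out [-6,3] | prev ⊥ | push {}
  [7] u=0 | in [-6,3] | out [-6,3] | prev [-5,1] | push {3,5}
  [8] u=1 | in [-6,4] | out [-6,5] | prev [-6,3] | push {0}
  [9] u=2 | in [-6,5] | out [-6,6] | prev [-6,4] | push {1}
  [10] u=3 | in [-6,5] | out [-6,5] | prev [-6,3] | push {2}
  [11] u=5 | in [-6,5] | out [-6,5] | prev [-6,3] | push {}
  [12] u=0 | in [-6,5] | out [-6,5] | prev [-6,3] | push {3,5}
  [13] u=1 | in [-6,6] | out [-6,6] | prev [-6,5] | push {0}
  [14] u=2 | in [-6,6] | out [-6,6] | ==
  [15] u=3 | in [-6,6] | out [-6,6] | prev [-6,5] | push {1,2}
  [16] u=5 | in [-6,6] | out [-6,6] | prev [-6,5] | push {}
  [17] u=0 | in [-6,6] | out [-6,6] | prev [-6,5] | push {3,5}
  [18] u=1 | in [-6,6] | out [-6,6] | ==
  [19] u=2 | in [-6,6] | out [-6,6] | ==
  [20] u=3 | in [-6,6] | out [-6,6] | ==
  [21] u=5 | in [-6,6] | out [-6,6] | ==

Converged values:
  [0] [-6,6]
  [1] [-6,6]
  [2] [-6,6]
  [3] [-6,6]
  [4] [-6,-2]
  [5] [-6,6]

[-6,6]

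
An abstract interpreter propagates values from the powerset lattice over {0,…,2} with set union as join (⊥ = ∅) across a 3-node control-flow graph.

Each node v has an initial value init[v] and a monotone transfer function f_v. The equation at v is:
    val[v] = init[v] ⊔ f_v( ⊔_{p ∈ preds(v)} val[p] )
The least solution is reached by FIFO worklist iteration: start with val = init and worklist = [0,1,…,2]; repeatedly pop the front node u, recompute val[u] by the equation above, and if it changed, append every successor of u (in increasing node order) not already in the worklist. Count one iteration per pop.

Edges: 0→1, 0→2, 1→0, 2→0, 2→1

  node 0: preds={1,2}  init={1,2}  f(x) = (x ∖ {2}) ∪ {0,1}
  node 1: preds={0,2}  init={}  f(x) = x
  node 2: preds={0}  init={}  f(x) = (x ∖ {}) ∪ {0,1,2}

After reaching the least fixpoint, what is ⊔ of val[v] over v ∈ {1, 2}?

Trace (5 dequeues):
  [1] u=0 | in {} | out {0,1,2} | prev {1,2} | push {}
  [2] u=1 | in {0,1,2} | out {0,1,2} | prev {} | push {0}
  [3] u=2 | in {0,1,2} | out {0,1,2} | prev {} | push {1}
  [4] u=0 | in {0,1,2} | out {0,1,2} | ==
  [5] u=1 | in {0,1,2} | out {0,1,2} | ==

Converged values:
  [0] {0,1,2}
  [1] {0,1,2}
  [2] {0,1,2}

{0,1,2}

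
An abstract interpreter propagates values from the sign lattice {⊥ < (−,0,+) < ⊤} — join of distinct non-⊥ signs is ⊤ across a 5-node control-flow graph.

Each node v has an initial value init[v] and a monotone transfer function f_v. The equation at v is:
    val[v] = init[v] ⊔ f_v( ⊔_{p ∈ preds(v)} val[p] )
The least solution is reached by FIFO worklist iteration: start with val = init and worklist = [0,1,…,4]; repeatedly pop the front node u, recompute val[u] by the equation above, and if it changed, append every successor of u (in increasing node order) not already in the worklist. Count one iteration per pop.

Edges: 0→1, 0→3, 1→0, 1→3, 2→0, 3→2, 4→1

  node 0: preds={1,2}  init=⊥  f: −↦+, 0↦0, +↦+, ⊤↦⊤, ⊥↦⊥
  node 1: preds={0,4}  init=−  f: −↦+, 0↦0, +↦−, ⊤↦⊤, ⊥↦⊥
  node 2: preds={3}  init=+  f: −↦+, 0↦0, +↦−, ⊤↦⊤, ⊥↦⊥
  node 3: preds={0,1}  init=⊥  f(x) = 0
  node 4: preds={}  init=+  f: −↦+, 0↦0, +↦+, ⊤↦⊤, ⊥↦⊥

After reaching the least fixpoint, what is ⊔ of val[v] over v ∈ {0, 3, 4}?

⊤

Worklist (8 pops):
  #1 pop 0: in=⊤ → ⊤ (was ⊥); enqueue []
  #2 pop 1: in=⊤ → ⊤ (was −); enqueue [0]
  #3 pop 2: in=⊥ → + (no change)
  #4 pop 3: in=⊤ → 0 (was ⊥); enqueue [2]
  #5 pop 4: in=⊥ → + (no change)
  #6 pop 0: in=⊤ → ⊤ (no change)
  #7 pop 2: in=0 → ⊤ (was +); enqueue [0]
  #8 pop 0: in=⊤ → ⊤ (no change)

Fixpoint:
  val[0] = ⊤
  val[1] = ⊤
  val[2] = ⊤
  val[3] = 0
  val[4] = +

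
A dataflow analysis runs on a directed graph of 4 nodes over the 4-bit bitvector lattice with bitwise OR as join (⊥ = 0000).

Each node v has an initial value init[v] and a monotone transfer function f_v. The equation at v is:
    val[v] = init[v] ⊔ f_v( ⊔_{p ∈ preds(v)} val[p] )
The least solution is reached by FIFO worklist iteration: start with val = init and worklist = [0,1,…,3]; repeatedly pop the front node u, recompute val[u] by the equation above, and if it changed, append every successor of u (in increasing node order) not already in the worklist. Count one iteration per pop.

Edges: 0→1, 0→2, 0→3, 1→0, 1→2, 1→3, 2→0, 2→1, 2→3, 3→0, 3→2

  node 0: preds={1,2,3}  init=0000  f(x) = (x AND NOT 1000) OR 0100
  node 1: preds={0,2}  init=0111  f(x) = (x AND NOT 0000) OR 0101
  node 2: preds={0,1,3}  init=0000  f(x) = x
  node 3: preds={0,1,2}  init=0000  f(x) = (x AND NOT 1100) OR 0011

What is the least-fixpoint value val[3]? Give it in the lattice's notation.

Worklist (7 pops):
  #1 pop 0: in=0111 → 0111 (was 0000); enqueue []
  #2 pop 1: in=0111 → 0111 (no change)
  #3 pop 2: in=0111 → 0111 (was 0000); enqueue [0,1]
  #4 pop 3: in=0111 → 0011 (was 0000); enqueue [2]
  #5 pop 0: in=0111 → 0111 (no change)
  #6 pop 1: in=0111 → 0111 (no change)
  #7 pop 2: in=0111 → 0111 (no change)

Fixpoint:
  val[0] = 0111
  val[1] = 0111
  val[2] = 0111
  val[3] = 0011

0011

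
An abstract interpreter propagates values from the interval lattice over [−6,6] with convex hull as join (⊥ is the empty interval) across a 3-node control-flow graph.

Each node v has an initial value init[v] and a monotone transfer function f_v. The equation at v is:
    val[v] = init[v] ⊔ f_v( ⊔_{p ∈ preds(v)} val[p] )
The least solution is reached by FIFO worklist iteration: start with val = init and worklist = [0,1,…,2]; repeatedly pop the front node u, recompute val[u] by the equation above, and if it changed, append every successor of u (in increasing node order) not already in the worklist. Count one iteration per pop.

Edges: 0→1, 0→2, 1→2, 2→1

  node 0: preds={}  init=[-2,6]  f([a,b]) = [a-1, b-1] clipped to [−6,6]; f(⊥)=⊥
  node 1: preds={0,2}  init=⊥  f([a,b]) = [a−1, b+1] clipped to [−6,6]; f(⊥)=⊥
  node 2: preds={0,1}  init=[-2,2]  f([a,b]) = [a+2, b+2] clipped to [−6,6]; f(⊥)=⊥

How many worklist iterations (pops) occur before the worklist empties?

Trace (4 dequeues):
  [1] u=0 | in ⊥ | out [-2,6] | ==
  [2] u=1 | in [-2,6] | out [-3,6] | prev ⊥ | push {}
  [3] u=2 | in [-3,6] | out [-2,6] | prev [-2,2] | push {1}
  [4] u=1 | in [-2,6] | out [-3,6] | ==

Converged values:
  [0] [-2,6]
  [1] [-3,6]
  [2] [-2,6]

4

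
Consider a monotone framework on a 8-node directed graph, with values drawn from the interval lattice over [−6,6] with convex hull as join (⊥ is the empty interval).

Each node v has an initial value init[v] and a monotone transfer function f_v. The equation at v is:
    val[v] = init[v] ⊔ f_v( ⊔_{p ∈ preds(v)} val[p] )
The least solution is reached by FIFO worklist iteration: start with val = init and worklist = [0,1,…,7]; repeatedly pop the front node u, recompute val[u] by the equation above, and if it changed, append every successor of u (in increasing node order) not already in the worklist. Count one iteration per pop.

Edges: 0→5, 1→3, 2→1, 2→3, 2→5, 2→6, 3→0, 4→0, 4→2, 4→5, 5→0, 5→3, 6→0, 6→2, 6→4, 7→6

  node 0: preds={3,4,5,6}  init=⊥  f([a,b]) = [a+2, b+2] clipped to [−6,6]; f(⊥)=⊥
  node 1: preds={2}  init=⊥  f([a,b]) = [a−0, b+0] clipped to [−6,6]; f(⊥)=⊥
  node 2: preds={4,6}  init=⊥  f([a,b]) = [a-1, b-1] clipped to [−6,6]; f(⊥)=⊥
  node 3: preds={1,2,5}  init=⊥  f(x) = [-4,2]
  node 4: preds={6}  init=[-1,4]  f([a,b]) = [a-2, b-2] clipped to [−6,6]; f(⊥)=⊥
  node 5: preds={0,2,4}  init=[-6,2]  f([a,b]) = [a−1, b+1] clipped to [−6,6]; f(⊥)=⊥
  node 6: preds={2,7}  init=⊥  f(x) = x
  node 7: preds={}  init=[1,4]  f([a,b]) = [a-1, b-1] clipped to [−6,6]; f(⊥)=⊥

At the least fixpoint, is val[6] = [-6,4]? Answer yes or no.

Trace (34 dequeues):
  [1] u=0 | in [-6,4] | out [-4,6] | prev ⊥ | push {}
  [2] u=1 | in ⊥ | out ⊥ | ==
  [3] u=2 | in [-1,4] | out [-2,3] | prev ⊥ | push {1}
  [4] u=3 | in [-6,3] | out [-4,2] | prev ⊥ | push {0}
  [5] u=4 | in ⊥ | out [-1,4] | ==
  [6] u=5 | in [-4,6] | out [-6,6] | prev [-6,2] | push {3}
  [7] u=6 | in [-2,4] | out [-2,4] | prev ⊥ | push {2,4}
  [8] u=7 | in ⊥ | out [1,4] | ==
  [9] u=1 | in [-2,3] | out [-2,3] | prev ⊥ | push {}
  [10] u=0 | in [-6,6] | out [-4,6] | ==
  [11] u=3 | in [-6,6] | out [-4,2] | ==
  [12] u=2 | in [-2,4] | out [-3,3] | prev [-2,3] | push {1,3,5,6}
  [13] u=4 | in [-2,4] | out [-4,4] | prev [-1,4] | push {0,2}
  [14] u=1 | in [-3,3] | out [-3,3] | prev [-2,3] | push {}
  [15] u=3 | in [-6,6] | out [-4,2] | ==
  [16] u=5 | in [-4,6] | out [-6,6] | ==
  [17] u=6 | in [-3,4] | out [-3,4] | prev [-2,4] | push {4}
  [18] u=0 | in [-6,6] | out [-4,6] | ==
  [19] u=2 | in [-4,4] | out [-5,3] | prev [-3,3] | push {1,3,5,6}
  [20] u=4 | in [-3,4] | out [-5,4] | prev [-4,4] | push {0,2}
  [21] u=1 | in [-5,3] | out [-5,3] | prev [-3,3] | push {}
  [22] u=3 | in [-6,6] | out [-4,2] | ==
  [23] u=5 | in [-5,6] | out [-6,6] | ==
  [24] u=6 | in [-5,4] | out [-5,4] | prev [-3,4] | push {4}
  [25] u=0 | in [-6,6] | out [-4,6] | ==
  [26] u=2 | in [-5,4] | out [-6,3] | prev [-5,3] | push {1,3,5,6}
  [27] u=4 | in [-5,4] | out [-6,4] | prev [-5,4] | push {0,2}
  [28] u=1 | in [-6,3] | out [-6,3] | prev [-5,3] | push {}
  [29] u=3 | in [-6,6] | out [-4,2] | ==
  [30] u=5 | in [-6,6] | out [-6,6] | ==
  [31] u=6 | in [-6,4] | out [-6,4] | prev [-5,4] | push {4}
  [32] u=0 | in [-6,6] | out [-4,6] | ==
  [33] u=2 | in [-6,4] | out [-6,3] | ==
  [34] u=4 | in [-6,4] | out [-6,4] | ==

Converged values:
  [0] [-4,6]
  [1] [-6,3]
  [2] [-6,3]
  [3] [-4,2]
  [4] [-6,4]
  [5] [-6,6]
  [6] [-6,4]
  [7] [1,4]

yes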